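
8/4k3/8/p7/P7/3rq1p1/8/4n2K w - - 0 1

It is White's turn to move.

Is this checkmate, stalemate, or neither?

stalemate

White to move; white king on h1.
In check: no.
King squares — g1: attacked by Qe3; g2: attacked by Ne1; h2: attacked by Pg3.
Legal moves for White: none.
Not in check and no legal moves → stalemate.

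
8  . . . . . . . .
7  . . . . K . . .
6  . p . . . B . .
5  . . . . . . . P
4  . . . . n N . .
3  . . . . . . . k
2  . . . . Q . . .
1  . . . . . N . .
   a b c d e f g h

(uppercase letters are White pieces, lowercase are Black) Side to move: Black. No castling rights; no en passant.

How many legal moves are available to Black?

Black to move; king on h3.
In check: yes, from the white knight on f4.
Legal moves: none.
Count: 0.

0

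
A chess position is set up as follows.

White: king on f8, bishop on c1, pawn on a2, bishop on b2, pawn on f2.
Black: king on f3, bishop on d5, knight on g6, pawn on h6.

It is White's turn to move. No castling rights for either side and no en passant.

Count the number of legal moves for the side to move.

2

White to move; king on f8.
In check: yes, from the black knight on g6.
Legal moves: Ke8, Kg7.
Count: 2.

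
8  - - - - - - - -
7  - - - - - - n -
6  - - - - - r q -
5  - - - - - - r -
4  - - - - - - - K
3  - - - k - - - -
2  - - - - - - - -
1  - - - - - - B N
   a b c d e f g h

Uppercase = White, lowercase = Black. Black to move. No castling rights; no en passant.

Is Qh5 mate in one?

yes

After Qh5: white king on h4; in check: yes, from the black queen on h5.
King squares — g3: attacked by Rg5; h3: attacked by Qh5; g4: attacked by Rg5; g5: attacked by Qh5; h5: attacked by Rg5.
White has no legal moves → checkmate.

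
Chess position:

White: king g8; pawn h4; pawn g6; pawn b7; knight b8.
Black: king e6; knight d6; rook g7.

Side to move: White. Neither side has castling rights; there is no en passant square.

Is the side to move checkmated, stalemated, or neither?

White to move; white king on g8.
In check: yes, from the black rook on g7.
King squares — f7: attacked by Nd6; g7: available; h7: attacked by Rg7; f8: available; h8: available.
Legal moves for White: Kh8, Kf8, Kxg7.
White is in check but has 3 legal moves → neither.

neither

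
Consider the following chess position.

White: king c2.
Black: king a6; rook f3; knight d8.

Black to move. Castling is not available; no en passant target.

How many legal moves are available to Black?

Black to move; king on a6.
In check: no.
Legal moves: Nf7, Nb7, Ne6, Nc6, Kb7, Ka7, Kb6, Kb5, Ka5, Rf8, Rf7, Rf6, Rf5, Rf4, Rh3, Rg3, Re3, Rd3, Rc3+, Rb3, Ra3, Rf2+, Rf1.
Count: 23.

23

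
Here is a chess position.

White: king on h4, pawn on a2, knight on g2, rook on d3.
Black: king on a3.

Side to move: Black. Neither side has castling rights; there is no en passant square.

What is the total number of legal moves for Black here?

Black to move; king on a3.
In check: yes, from the white rook on d3.
Legal moves: Kb4, Ka4, Kb2, Kxa2.
Count: 4.

4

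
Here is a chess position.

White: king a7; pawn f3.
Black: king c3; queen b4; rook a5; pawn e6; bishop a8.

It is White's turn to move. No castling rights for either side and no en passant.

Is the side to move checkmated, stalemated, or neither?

White to move; white king on a7.
In check: yes, from the black rook on a5.
King squares — a6: attacked by Ra5; b6: attacked by Qb4; b7: attacked by Qb4; a8: attacked by Ra5; b8: attacked by Qb4.
Legal moves for White: none.
In check with no legal moves → checkmate.

checkmate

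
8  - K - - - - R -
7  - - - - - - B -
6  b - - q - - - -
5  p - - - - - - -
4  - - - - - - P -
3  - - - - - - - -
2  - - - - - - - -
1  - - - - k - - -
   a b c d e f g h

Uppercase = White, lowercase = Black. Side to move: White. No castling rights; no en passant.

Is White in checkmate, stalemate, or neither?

neither

White to move; white king on b8.
In check: yes, from the black queen on d6.
Legal moves for White: Ka8, Ka7.
White is in check but has 2 legal moves → neither.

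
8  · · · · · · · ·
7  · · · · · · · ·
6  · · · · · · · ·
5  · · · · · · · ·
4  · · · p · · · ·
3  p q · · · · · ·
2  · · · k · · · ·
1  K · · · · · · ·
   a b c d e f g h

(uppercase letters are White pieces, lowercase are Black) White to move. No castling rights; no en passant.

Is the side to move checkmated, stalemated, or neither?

White to move; white king on a1.
In check: no.
King squares — b1: attacked by Qb3; a2: attacked by Qb3; b2: attacked by Pa3.
Legal moves for White: none.
Not in check and no legal moves → stalemate.

stalemate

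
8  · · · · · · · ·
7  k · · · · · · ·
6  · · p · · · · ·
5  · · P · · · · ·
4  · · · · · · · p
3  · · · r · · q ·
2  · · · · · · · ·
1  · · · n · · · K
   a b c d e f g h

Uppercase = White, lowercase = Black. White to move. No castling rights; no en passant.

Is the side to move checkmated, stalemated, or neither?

stalemate

White to move; white king on h1.
In check: no.
King squares — g1: attacked by Qg3; g2: attacked by Qg3; h2: attacked by Qg3.
Legal moves for White: none.
Not in check and no legal moves → stalemate.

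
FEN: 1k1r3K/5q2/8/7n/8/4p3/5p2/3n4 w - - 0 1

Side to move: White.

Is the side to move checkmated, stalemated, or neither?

White to move; white king on h8.
In check: yes, from the black rook on d8.
King squares — g7: attacked by Nh5; h7: attacked by Qf7; g8: attacked by Qf7.
Legal moves for White: none.
In check with no legal moves → checkmate.

checkmate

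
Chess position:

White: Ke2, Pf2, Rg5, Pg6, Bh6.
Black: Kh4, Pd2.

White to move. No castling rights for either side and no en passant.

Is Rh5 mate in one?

no

After Rh5: black king on h4; in check: yes, from the white rook on h5.
Black has 2 legal replies: Kxh5, Kg4.
In check but a legal move exists → not checkmate.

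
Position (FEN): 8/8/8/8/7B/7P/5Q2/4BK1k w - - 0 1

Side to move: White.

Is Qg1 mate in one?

yes

After Qg1: black king on h1; in check: yes, from the white queen on g1.
King squares — g1: attacked by Kf1; g2: attacked by Kf1; h2: attacked by Qg1.
Black has no legal moves → checkmate.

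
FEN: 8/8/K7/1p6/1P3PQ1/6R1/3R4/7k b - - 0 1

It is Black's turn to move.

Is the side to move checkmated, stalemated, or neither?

stalemate

Black to move; black king on h1.
In check: no.
King squares — g1: attacked by Rg3; g2: attacked by Rd2; h2: attacked by Rd2.
Legal moves for Black: none.
Not in check and no legal moves → stalemate.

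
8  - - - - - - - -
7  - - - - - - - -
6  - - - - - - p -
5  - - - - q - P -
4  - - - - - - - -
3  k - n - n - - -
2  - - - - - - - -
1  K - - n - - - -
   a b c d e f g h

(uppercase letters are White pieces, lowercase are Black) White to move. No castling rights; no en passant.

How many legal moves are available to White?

0

White to move; king on a1.
In check: no.
Legal moves: none.
Count: 0.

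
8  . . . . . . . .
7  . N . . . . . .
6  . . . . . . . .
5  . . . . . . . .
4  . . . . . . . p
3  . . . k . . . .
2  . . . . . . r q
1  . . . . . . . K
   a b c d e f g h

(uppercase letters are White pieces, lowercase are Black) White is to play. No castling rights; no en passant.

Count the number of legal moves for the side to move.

0

White to move; king on h1.
In check: yes, from the black queen on h2.
Legal moves: none.
Count: 0.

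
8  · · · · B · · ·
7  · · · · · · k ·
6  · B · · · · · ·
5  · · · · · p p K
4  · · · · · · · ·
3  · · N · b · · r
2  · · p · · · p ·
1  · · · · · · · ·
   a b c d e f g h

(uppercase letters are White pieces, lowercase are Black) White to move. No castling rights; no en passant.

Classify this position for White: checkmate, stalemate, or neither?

checkmate

White to move; white king on h5.
In check: yes, from the black rook on h3.
King squares — g4: attacked by Pf5; h4: attacked by Rh3; g5: attacked by Be3; g6: attacked by Kg7; h6: attacked by Rh3.
Legal moves for White: none.
In check with no legal moves → checkmate.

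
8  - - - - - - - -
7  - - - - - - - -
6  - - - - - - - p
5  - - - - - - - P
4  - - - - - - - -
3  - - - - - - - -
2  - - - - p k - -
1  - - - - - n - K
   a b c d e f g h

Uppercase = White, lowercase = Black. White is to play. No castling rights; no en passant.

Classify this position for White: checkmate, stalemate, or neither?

stalemate

White to move; white king on h1.
In check: no.
King squares — g1: attacked by Kf2; g2: attacked by Kf2; h2: attacked by Nf1.
Legal moves for White: none.
Not in check and no legal moves → stalemate.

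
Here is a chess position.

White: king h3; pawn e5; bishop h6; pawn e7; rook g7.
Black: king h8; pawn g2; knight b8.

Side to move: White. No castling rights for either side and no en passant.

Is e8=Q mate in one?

After e8=Q: black king on h8; in check: yes, from the white queen on e8.
King squares — g7: attacked by Bh6; h7: attacked by Rg7; g8: attacked by Rg7.
Black has no legal moves → checkmate.

yes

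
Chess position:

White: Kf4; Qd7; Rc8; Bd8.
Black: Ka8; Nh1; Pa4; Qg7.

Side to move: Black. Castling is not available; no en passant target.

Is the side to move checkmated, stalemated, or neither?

Black to move; black king on a8.
In check: yes, from the white rook on c8.
King squares — a7: attacked by Qd7; b7: attacked by Qd7; b8: attacked by Rc8.
Legal moves for Black: none.
In check with no legal moves → checkmate.

checkmate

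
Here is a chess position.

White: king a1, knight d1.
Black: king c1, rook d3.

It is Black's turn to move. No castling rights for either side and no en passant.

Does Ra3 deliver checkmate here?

yes

After Ra3: white king on a1; in check: yes, from the black rook on a3.
King squares — b1: attacked by Kc1; a2: attacked by Ra3; b2: attacked by Kc1.
White has no legal moves → checkmate.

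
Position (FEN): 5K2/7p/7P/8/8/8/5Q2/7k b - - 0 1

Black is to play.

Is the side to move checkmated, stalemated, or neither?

Black to move; black king on h1.
In check: no.
King squares — g1: attacked by Qf2; g2: attacked by Qf2; h2: attacked by Qf2.
Legal moves for Black: none.
Not in check and no legal moves → stalemate.

stalemate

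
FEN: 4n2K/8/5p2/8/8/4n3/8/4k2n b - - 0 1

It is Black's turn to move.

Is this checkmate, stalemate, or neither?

neither

Black to move; black king on e1.
In check: no.
Legal moves for Black include: Ng7, Nc7, Nd6, Nf5, Nd5, Ng4, Nc4, Ng2, Nc2, Nf1, Nd1, Ng3, Nf2, Kf2, Ke2, Kd2, Kf1, Kd1, ... (list truncated; more exist).
Black has legal moves and is not in check → neither.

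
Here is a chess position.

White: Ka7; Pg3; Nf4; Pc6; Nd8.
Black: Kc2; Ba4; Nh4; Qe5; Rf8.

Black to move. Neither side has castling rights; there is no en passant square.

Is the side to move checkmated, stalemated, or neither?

neither

Black to move; black king on c2.
In check: no.
Legal moves for Black include: Rh8, Rg8, Re8, Rxd8, Rf7+, Rf6, Rf5, Rxf4, Qh8, Qe8, Qb8+, Qg7+, Qe7+, Qc7+, Qf6, Qe6, Qd6, Qh5, ... (list truncated; more exist).
Black has legal moves and is not in check → neither.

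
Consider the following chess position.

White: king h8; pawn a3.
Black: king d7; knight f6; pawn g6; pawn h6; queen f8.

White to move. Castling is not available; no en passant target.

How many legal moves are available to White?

0

White to move; king on h8.
In check: yes, from the black queen on f8.
Legal moves: none.
Count: 0.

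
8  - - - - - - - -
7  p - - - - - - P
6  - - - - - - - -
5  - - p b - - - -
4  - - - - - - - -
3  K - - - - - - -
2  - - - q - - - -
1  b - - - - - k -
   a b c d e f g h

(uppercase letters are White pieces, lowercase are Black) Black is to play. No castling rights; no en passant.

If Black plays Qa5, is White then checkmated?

After Qa5: white king on a3; in check: yes, from the black queen on a5.
King squares — a2: attacked by Qa5; b2: attacked by Ba1; b3: attacked by Bd5; a4: attacked by Qa5; b4: attacked by Qa5.
White has no legal moves → checkmate.

yes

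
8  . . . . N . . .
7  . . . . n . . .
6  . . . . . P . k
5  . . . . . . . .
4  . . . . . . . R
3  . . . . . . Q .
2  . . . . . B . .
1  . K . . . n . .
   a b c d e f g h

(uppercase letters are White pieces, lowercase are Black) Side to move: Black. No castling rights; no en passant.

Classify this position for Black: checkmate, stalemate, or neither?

Black to move; black king on h6.
In check: yes, from the white rook on h4.
King squares — g5: attacked by Qg3; h5: attacked by Rh4; g6: attacked by Qg3; g7: attacked by Qg3; h7: attacked by Rh4.
Legal moves for Black: none.
In check with no legal moves → checkmate.

checkmate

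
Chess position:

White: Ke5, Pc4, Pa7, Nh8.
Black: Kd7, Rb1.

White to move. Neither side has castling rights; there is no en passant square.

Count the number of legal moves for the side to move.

13

White to move; king on e5.
In check: no.
Legal moves: Nf7, Ng6, Kf6, Kf5, Kd5, Kf4, Ke4, Kd4, a8=Q, a8=R, a8=B, a8=N, c5.
Count: 13.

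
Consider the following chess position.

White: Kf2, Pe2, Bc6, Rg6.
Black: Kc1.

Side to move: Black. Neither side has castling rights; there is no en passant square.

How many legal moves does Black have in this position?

5

Black to move; king on c1.
In check: no.
Legal moves: Kd2, Kc2, Kb2, Kd1, Kb1.
Count: 5.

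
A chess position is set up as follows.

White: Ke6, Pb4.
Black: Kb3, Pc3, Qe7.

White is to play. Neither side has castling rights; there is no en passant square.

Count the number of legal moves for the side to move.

White to move; king on e6.
In check: yes, from the black queen on e7.
Legal moves: Kxe7, Kf5, Kd5.
Count: 3.

3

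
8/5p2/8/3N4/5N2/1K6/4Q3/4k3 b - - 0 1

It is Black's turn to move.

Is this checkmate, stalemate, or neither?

checkmate

Black to move; black king on e1.
In check: yes, from the white queen on e2.
King squares — d1: attacked by Qe2; f1: attacked by Qe2; d2: attacked by Qe2; e2: attacked by Nf4; f2: attacked by Qe2.
Legal moves for Black: none.
In check with no legal moves → checkmate.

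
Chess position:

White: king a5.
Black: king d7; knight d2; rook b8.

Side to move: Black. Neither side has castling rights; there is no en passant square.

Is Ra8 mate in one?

After Ra8: white king on a5; in check: yes, from the black rook on a8.
White has 3 legal replies: Kb6, Kb5, Kb4.
In check but a legal move exists → not checkmate.

no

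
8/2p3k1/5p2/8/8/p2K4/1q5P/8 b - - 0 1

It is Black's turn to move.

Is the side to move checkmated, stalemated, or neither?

Black to move; black king on g7.
In check: no.
Legal moves for Black include: Kh8, Kg8, Kf8, Kh7, Kf7, Kh6, Kg6, Qb8, Qb7, Qb6, Qe5, Qb5+, Qd4+, Qb4, Qc3+, Qb3+, Qxh2, Qg2, ... (list truncated; more exist).
Black has legal moves and is not in check → neither.

neither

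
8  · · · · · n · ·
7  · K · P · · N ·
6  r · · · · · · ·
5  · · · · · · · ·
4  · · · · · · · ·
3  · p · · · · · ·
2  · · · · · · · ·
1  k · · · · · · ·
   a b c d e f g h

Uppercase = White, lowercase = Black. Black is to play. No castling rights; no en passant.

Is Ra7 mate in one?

After Ra7: white king on b7; in check: yes, from the black rook on a7.
White has 5 legal replies: Kc8, Kb8, Kxa7, Kc6, Kb6.
In check but a legal move exists → not checkmate.

no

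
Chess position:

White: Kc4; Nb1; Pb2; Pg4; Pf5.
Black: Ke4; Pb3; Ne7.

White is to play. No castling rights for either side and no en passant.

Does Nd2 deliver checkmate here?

no

After Nd2: black king on e4; in check: yes, from the white knight on d2.
Black has 3 legal replies: Ke5, Kf4, Ke3.
In check but a legal move exists → not checkmate.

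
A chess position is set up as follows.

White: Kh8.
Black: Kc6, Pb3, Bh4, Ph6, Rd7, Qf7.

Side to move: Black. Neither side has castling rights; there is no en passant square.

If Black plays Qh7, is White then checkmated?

After Qh7: white king on h8; in check: yes, from the black queen on h7.
King squares — g7: attacked by Rd7; h7: attacked by Rd7; g8: attacked by Qh7.
White has no legal moves → checkmate.

yes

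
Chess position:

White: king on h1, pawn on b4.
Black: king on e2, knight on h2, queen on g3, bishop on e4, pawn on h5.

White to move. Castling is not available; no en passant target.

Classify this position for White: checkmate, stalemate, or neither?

White to move; white king on h1.
In check: yes, from the black bishop on e4.
King squares — g1: attacked by Qg3; g2: attacked by Qg3; h2: attacked by Qg3.
Legal moves for White: none.
In check with no legal moves → checkmate.

checkmate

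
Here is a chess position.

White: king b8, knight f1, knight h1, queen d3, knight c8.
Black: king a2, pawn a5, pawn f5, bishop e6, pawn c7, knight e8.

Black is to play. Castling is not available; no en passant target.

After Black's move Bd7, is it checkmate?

no

After Bd7: white king on b8; in check: no.
White is not in check, so this cannot be checkmate.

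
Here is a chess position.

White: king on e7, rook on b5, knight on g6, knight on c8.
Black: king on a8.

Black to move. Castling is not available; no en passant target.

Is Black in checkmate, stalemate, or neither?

stalemate

Black to move; black king on a8.
In check: no.
King squares — a7: attacked by Nc8; b7: attacked by Rb5; b8: attacked by Rb5.
Legal moves for Black: none.
Not in check and no legal moves → stalemate.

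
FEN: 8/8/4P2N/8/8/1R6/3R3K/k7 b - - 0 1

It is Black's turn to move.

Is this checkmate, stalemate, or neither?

stalemate

Black to move; black king on a1.
In check: no.
King squares — b1: attacked by Rb3; a2: attacked by Rd2; b2: attacked by Rd2.
Legal moves for Black: none.
Not in check and no legal moves → stalemate.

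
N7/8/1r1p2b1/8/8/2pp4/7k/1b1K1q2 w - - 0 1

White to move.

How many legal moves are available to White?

0

White to move; king on d1.
In check: yes, from the black queen on f1.
Legal moves: none.
Count: 0.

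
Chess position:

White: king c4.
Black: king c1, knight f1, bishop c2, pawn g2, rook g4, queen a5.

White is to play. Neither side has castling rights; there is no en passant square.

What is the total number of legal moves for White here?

0

White to move; king on c4.
In check: yes, from the black rook on g4.
Legal moves: none.
Count: 0.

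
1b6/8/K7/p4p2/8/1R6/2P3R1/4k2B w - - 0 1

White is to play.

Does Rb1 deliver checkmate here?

After Rb1: black king on e1; in check: yes, from the white rook on b1.
King squares — d1: attacked by Rb1; f1: attacked by Rb1; d2: attacked by Rg2; e2: attacked by Rg2; f2: attacked by Rg2.
Black has no legal moves → checkmate.

yes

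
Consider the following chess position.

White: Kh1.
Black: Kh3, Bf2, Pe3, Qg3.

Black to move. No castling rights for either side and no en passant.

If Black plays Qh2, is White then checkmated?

yes

After Qh2: white king on h1; in check: yes, from the black queen on h2.
King squares — g1: attacked by Bf2; g2: attacked by Qh2; h2: attacked by Kh3.
White has no legal moves → checkmate.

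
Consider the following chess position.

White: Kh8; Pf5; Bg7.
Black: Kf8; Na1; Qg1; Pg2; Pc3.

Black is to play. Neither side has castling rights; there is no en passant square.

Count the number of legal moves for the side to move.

Black to move; king on f8.
In check: yes, from the white bishop on g7.
Legal moves: Ke8, Kf7, Ke7.
Count: 3.

3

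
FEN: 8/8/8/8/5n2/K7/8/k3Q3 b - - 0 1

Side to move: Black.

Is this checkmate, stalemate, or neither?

checkmate

Black to move; black king on a1.
In check: yes, from the white queen on e1.
King squares — b1: attacked by Qe1; a2: attacked by Ka3; b2: attacked by Ka3.
Legal moves for Black: none.
In check with no legal moves → checkmate.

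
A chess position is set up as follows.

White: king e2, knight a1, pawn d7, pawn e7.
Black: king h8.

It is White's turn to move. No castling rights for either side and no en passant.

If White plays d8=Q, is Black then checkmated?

After d8=Q: black king on h8; in check: yes, from the white queen on d8.
Black has 2 legal replies: Kh7, Kg7.
In check but a legal move exists → not checkmate.

no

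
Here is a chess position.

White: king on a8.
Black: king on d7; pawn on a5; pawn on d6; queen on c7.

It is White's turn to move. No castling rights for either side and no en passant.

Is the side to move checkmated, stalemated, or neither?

White to move; white king on a8.
In check: no.
King squares — a7: attacked by Qc7; b7: attacked by Qc7; b8: attacked by Qc7.
Legal moves for White: none.
Not in check and no legal moves → stalemate.

stalemate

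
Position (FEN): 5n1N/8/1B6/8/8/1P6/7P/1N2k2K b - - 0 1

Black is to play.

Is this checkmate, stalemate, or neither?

neither

Black to move; black king on e1.
In check: no.
Legal moves for Black: Nh7, Nd7, Ng6, Ne6, Ke2, Kf1, Kd1.
Black has 7 legal moves and is not in check → neither.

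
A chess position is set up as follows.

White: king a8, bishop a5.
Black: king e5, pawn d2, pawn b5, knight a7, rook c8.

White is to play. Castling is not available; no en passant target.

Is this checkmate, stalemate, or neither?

neither

White to move; white king on a8.
In check: yes, from the black rook on c8.
King squares — a7: available; b7: available; b8: attacked by Rc8.
Legal moves for White: Kb7, Kxa7.
White is in check but has 2 legal moves → neither.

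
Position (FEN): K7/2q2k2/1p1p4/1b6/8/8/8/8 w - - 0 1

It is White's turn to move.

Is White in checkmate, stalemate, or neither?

stalemate

White to move; white king on a8.
In check: no.
King squares — a7: attacked by Qc7; b7: attacked by Qc7; b8: attacked by Qc7.
Legal moves for White: none.
Not in check and no legal moves → stalemate.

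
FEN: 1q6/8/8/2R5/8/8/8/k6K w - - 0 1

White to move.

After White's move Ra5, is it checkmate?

no

After Ra5: black king on a1; in check: yes, from the white rook on a5.
Black has 2 legal replies: Kb2, Kb1.
In check but a legal move exists → not checkmate.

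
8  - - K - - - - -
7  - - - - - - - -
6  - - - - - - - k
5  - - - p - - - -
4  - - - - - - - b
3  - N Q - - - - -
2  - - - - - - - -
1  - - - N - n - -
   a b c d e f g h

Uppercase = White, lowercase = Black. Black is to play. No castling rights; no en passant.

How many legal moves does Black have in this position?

16

Black to move; king on h6.
In check: no.
Legal moves: Kh7, Kg6, Kh5, Kg5, Bd8, Be7, Bf6, Bg5, Bg3, Bf2, Be1, Ng3, Ne3, Nh2, Nd2, d4.
Count: 16.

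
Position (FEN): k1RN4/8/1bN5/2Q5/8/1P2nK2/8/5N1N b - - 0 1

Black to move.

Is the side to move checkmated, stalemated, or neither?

checkmate

Black to move; black king on a8.
In check: yes, from the white rook on c8.
King squares — a7: attacked by Nc6; b7: attacked by Nd8; b8: attacked by Nc6.
Legal moves for Black: none.
In check with no legal moves → checkmate.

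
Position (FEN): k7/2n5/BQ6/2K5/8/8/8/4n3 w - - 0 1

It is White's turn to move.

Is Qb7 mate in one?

yes

After Qb7: black king on a8; in check: yes, from the white queen on b7.
King squares — a7: attacked by Qb7; b7: attacked by Ba6; b8: attacked by Qb7.
Black has no legal moves → checkmate.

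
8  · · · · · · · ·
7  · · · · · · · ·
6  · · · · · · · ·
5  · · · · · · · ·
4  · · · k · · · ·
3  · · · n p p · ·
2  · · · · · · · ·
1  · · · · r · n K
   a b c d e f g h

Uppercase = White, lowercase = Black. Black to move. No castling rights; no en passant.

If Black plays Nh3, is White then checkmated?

no

After Nh3: white king on h1; in check: yes, from the black rook on e1.
White has 1 legal reply: Kh2.
In check but a legal move exists → not checkmate.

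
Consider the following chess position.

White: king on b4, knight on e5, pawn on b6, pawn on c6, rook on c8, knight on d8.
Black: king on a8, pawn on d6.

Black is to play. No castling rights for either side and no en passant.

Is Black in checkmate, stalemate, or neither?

checkmate

Black to move; black king on a8.
In check: yes, from the white rook on c8.
King squares — a7: attacked by Pb6; b7: attacked by Pc6; b8: attacked by Rc8.
Legal moves for Black: none.
In check with no legal moves → checkmate.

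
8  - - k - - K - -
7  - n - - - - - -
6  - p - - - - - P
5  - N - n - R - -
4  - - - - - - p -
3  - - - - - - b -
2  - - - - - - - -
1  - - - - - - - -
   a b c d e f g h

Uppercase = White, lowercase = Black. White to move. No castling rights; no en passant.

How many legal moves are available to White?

21

White to move; king on f8.
In check: no.
Legal moves: Kg8, Ke8, Kg7, Kf7, Rf7, Rf6, Rh5, Rg5, Re5, Rxd5, Rf4, Rf3, Rf2, Rf1, Nc7, Na7+, Nd6+, Nd4, Nc3, Na3, h7.
Count: 21.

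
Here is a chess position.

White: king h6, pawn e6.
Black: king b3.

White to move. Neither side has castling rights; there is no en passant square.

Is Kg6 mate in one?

After Kg6: black king on b3; in check: no.
Black is not in check, so this cannot be checkmate.

no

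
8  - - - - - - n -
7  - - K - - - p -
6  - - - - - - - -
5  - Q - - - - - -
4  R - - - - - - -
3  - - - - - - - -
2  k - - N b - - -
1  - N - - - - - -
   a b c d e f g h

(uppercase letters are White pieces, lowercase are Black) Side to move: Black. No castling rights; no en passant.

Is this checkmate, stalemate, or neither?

Black to move; black king on a2.
In check: yes, from the white rook on a4.
King squares — a1: attacked by Ra4; b1: attacked by Nd2; b2: attacked by Qb5; a3: attacked by Nb1; b3: attacked by Nd2.
Legal moves for Black: none.
In check with no legal moves → checkmate.

checkmate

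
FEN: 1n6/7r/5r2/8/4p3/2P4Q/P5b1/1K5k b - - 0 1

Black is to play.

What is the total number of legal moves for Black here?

Black to move; king on h1.
In check: yes, from the white queen on h3.
Legal moves: Kg1, Rxh3, Bxh3.
Count: 3.

3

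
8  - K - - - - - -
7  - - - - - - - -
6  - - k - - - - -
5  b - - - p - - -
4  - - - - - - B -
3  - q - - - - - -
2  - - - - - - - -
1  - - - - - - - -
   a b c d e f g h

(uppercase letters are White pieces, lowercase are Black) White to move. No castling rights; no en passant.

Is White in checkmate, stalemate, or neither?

neither

White to move; white king on b8.
In check: yes, from the black queen on b3.
Legal moves for White: Kc8, Ka8, Ka7.
White is in check but has 3 legal moves → neither.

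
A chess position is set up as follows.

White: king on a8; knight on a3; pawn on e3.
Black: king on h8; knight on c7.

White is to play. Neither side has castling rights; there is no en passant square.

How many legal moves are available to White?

White to move; king on a8.
In check: yes, from the black knight on c7.
Legal moves: Kb8, Kb7, Ka7.
Count: 3.

3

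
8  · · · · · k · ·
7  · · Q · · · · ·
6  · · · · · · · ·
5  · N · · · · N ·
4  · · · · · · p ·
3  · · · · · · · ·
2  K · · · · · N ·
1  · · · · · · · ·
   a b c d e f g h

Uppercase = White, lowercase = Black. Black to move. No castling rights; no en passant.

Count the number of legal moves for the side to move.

Black to move; king on f8.
In check: no.
Legal moves: Kg8, Ke8, g3.
Count: 3.

3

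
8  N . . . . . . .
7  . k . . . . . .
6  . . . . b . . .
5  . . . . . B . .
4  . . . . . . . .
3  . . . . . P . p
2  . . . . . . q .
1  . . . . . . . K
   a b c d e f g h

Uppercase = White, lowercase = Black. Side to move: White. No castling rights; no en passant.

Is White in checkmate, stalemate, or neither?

White to move; white king on h1.
In check: yes, from the black queen on g2.
King squares — g1: attacked by Qg2; g2: attacked by Ph3; h2: attacked by Qg2.
Legal moves for White: none.
In check with no legal moves → checkmate.

checkmate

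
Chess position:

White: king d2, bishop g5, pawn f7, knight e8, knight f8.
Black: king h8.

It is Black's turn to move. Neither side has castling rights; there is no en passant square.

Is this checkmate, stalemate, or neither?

Black to move; black king on h8.
In check: no.
King squares — g7: attacked by Ne8; h7: attacked by Nf8; g8: attacked by Pf7.
Legal moves for Black: none.
Not in check and no legal moves → stalemate.

stalemate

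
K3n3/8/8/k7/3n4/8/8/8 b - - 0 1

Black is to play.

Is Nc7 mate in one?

After Nc7: white king on a8; in check: yes, from the black knight on c7.
White has 3 legal replies: Kb8, Kb7, Ka7.
In check but a legal move exists → not checkmate.

no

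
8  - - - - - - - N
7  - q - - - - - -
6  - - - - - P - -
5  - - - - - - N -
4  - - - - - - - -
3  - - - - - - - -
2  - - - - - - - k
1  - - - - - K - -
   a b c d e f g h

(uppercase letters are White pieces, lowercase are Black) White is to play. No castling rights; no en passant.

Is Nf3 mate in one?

After Nf3: black king on h2; in check: yes, from the white knight on f3.
Black has 4 legal replies: Kh3, Kg3, Kh1, Qxf3+.
In check but a legal move exists → not checkmate.

no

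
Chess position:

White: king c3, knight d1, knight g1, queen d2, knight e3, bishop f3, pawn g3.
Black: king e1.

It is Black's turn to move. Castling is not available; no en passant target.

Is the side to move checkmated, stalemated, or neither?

checkmate

Black to move; black king on e1.
In check: yes, from the white queen on d2.
King squares — d1: attacked by Qd2; f1: attacked by Ne3; d2: attacked by Kc3; e2: attacked by Ng1; f2: attacked by Nd1.
Legal moves for Black: none.
In check with no legal moves → checkmate.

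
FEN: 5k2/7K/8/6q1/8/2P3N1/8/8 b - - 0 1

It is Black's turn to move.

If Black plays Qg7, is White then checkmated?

After Qg7: white king on h7; in check: yes, from the black queen on g7.
King squares — g6: attacked by Qg7; h6: attacked by Qg7; g7: attacked by Kf8; g8: attacked by Qg7; h8: attacked by Qg7.
White has no legal moves → checkmate.

yes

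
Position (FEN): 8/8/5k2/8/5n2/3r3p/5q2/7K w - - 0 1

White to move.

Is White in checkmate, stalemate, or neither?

White to move; white king on h1.
In check: no.
King squares — g1: attacked by Qf2; g2: attacked by Qf2; h2: attacked by Qf2.
Legal moves for White: none.
Not in check and no legal moves → stalemate.

stalemate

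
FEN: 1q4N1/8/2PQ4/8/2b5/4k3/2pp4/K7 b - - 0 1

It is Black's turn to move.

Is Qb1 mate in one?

After Qb1: white king on a1; in check: yes, from the black queen on b1.
King squares — b1: attacked by Pc2; a2: attacked by Qb1; b2: attacked by Qb1.
White has no legal moves → checkmate.

yes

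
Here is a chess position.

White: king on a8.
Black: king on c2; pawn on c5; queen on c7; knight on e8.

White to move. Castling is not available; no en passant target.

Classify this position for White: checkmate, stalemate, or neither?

stalemate

White to move; white king on a8.
In check: no.
King squares — a7: attacked by Qc7; b7: attacked by Qc7; b8: attacked by Qc7.
Legal moves for White: none.
Not in check and no legal moves → stalemate.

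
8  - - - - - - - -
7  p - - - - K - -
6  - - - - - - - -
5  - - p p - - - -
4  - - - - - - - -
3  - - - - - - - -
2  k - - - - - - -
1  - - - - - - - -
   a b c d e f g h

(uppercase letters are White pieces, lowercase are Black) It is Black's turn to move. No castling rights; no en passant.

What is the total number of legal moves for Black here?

Black to move; king on a2.
In check: no.
Legal moves: Kb3, Ka3, Kb2, Kb1, Ka1, a6, d4, c4, a5.
Count: 9.

9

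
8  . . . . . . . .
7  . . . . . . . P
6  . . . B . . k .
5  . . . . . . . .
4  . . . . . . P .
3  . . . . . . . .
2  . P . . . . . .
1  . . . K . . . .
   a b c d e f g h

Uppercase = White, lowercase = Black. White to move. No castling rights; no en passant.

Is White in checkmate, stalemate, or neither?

White to move; white king on d1.
In check: no.
Legal moves for White include: Bf8, Bb8, Be7, Bc7, Be5, Bc5, Bf4, Bb4, Bg3, Ba3, Bh2, Ke2, Kd2, Kc2, Ke1, Kc1, h8=Q, h8=R, ... (list truncated; more exist).
White has legal moves and is not in check → neither.

neither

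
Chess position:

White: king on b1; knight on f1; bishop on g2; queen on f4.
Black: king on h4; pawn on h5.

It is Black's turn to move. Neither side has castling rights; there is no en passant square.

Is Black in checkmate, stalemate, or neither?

checkmate

Black to move; black king on h4.
In check: yes, from the white queen on f4.
King squares — g3: attacked by Nf1; h3: attacked by Bg2; g4: attacked by Qf4; g5: attacked by Qf4; h5: own pawn.
Legal moves for Black: none.
In check with no legal moves → checkmate.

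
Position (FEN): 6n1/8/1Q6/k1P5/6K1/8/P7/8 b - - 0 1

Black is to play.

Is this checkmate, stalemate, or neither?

neither

Black to move; black king on a5.
In check: yes, from the white queen on b6.
King squares — a4: available; b4: attacked by Qb6; b5: attacked by Qb6; a6: attacked by Qb6; b6: attacked by Pc5.
Legal moves for Black: Ka4.
Black is in check but has 1 legal move → neither.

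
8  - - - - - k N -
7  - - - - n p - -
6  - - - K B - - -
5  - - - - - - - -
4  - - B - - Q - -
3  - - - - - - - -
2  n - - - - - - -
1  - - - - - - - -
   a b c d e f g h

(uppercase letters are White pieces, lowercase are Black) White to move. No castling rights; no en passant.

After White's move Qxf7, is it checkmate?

After Qxf7: black king on f8; in check: yes, from the white queen on f7.
King squares — e7: own knight; f7: attacked by Be6; g7: attacked by Qf7; e8: attacked by Qf7; g8: attacked by Qf7.
Black has no legal moves → checkmate.

yes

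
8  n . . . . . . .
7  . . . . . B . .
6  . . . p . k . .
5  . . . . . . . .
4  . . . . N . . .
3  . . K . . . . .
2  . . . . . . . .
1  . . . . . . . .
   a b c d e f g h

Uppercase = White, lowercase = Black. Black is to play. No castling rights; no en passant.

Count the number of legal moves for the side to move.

Black to move; king on f6.
In check: yes, from the white knight on e4.
Legal moves: Kg7, Kxf7, Ke7, Kf5, Ke5.
Count: 5.

5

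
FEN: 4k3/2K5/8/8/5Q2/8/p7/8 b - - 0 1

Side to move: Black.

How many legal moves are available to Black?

Black to move; king on e8.
In check: no.
Legal moves: Ke7, a1=Q, a1=R, a1=B, a1=N.
Count: 5.

5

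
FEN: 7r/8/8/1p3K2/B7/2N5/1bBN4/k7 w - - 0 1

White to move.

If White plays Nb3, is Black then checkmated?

yes

After Nb3: black king on a1; in check: yes, from the white knight on b3.
King squares — b1: attacked by Bc2; a2: attacked by Nc3; b2: own bishop.
Black has no legal moves → checkmate.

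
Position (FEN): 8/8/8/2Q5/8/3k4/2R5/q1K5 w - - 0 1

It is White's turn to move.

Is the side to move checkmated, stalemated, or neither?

checkmate

White to move; white king on c1.
In check: yes, from the black queen on a1.
King squares — b1: attacked by Qa1; d1: attacked by Qa1; b2: attacked by Qa1; c2: own rook; d2: attacked by Kd3.
Legal moves for White: none.
In check with no legal moves → checkmate.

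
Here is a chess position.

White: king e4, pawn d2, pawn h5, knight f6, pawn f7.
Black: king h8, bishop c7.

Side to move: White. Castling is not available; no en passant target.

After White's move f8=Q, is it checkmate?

yes

After f8=Q: black king on h8; in check: yes, from the white queen on f8.
King squares — g7: attacked by Qf8; h7: attacked by Nf6; g8: attacked by Nf6.
Black has no legal moves → checkmate.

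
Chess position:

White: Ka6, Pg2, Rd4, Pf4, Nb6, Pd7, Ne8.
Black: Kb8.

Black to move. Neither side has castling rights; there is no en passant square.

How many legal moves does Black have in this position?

Black to move; king on b8.
In check: no.
Legal moves: none.
Count: 0.

0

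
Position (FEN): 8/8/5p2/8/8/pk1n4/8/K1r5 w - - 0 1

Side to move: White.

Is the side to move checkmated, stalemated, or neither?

checkmate

White to move; white king on a1.
In check: yes, from the black rook on c1.
King squares — b1: attacked by Rc1; a2: attacked by Kb3; b2: attacked by Pa3.
Legal moves for White: none.
In check with no legal moves → checkmate.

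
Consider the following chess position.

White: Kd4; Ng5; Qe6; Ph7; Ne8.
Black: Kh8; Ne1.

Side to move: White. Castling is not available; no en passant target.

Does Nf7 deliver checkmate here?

After Nf7: black king on h8; in check: yes, from the white knight on f7.
Black has 1 legal reply: Kxh7.
In check but a legal move exists → not checkmate.

no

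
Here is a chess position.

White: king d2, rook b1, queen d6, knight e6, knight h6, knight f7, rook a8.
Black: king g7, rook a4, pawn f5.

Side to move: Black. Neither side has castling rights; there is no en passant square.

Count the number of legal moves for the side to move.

3

Black to move; king on g7.
In check: yes, from the white knight on e6.
Legal moves: Kh7, Kg6, Kf6.
Count: 3.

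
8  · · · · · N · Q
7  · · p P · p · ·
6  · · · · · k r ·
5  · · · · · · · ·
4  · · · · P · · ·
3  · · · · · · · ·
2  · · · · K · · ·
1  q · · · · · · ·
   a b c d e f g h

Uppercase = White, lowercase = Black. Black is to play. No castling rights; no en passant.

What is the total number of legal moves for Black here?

3

Black to move; king on f6.
In check: yes, from the white queen on h8.
Legal moves: Ke7, Kg5, Rg7.
Count: 3.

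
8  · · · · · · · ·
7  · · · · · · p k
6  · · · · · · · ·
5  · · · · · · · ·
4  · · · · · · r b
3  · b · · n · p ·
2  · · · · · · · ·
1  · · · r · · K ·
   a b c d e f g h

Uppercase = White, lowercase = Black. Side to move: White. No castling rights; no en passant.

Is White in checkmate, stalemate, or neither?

White to move; white king on g1.
In check: yes, from the black rook on d1.
King squares — f1: attacked by Rd1; h1: attacked by Rd1; f2: attacked by Pg3; g2: attacked by Ne3; h2: attacked by Pg3.
Legal moves for White: none.
In check with no legal moves → checkmate.

checkmate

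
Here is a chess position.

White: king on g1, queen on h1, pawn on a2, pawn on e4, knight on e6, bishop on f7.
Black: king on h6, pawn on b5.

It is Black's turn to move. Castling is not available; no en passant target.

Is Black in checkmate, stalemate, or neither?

Black to move; black king on h6.
In check: yes, from the white queen on h1.
King squares — g5: attacked by Ne6; h5: attacked by Qh1; g6: attacked by Bf7; g7: attacked by Ne6; h7: attacked by Qh1.
Legal moves for Black: none.
In check with no legal moves → checkmate.

checkmate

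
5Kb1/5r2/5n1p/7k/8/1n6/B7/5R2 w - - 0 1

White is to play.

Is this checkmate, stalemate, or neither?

White to move; white king on f8.
In check: yes, from the black rook on f7.
King squares — e7: attacked by Rf7; f7: attacked by Bg8; g7: attacked by Rf7; e8: attacked by Nf6; g8: attacked by Nf6.
Legal moves for White: none.
In check with no legal moves → checkmate.

checkmate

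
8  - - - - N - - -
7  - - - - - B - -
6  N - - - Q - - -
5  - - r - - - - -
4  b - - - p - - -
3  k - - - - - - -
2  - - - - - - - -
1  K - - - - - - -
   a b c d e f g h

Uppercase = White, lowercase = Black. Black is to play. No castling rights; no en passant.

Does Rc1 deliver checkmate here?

yes

After Rc1: white king on a1; in check: yes, from the black rook on c1.
King squares — b1: attacked by Rc1; a2: attacked by Ka3; b2: attacked by Ka3.
White has no legal moves → checkmate.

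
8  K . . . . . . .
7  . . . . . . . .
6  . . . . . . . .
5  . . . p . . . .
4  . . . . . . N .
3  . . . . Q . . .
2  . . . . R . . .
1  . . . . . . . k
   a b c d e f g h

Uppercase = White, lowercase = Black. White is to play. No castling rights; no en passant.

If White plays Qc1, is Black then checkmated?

After Qc1: black king on h1; in check: yes, from the white queen on c1.
King squares — g1: attacked by Qc1; g2: attacked by Re2; h2: attacked by Re2.
Black has no legal moves → checkmate.

yes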